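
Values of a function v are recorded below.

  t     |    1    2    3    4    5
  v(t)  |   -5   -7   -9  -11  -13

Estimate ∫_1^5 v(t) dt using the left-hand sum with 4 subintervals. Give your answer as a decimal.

-32

Δt = 1.
Sum = 1·[(-5) + (-7) + (-9) + (-11)] = -32.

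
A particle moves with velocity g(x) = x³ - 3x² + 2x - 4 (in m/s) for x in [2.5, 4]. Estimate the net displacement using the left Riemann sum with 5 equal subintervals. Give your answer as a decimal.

Δx = (4 − 2.5)/5 = 0.3.
Left endpoints: 2.5, 2.8, 3.1, 3.4, 3.7.
g(2.5) = -2.125, g(2.8) = 0.032, g(3.1) = 3.161, g(3.4) = 7.424, g(3.7) = 12.983.
Sum = Δx · [g(2.5) + g(2.8) + g(3.1) + g(3.4) + g(3.7)].
Sum = 6.4425.

6.4425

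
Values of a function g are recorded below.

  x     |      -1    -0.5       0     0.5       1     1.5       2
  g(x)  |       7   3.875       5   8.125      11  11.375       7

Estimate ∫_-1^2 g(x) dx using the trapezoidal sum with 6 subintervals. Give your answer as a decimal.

Δx = 0.5.
T_6 = (0.5/2)·[7 + 2·3.875 + 2·5 + 2·8.125 + 2·11 + 2·11.375 + 7] = 23.1875.

23.1875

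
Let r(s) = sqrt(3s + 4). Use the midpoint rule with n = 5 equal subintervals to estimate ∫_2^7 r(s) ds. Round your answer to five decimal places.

Δs = (7 − 2)/5 = 1.
Midpoints: 2.5, 3.5, 4.5, 5.5, 6.5.
r(2.5) ≈ 3.39116, r(3.5) ≈ 3.80789, r(4.5) ≈ 4.18330, r(5.5) ≈ 4.52769, r(6.5) ≈ 4.84768.
Sum = Δs · [r(2.5) + r(3.5) + r(4.5) + r(5.5) + r(6.5)].
Sum ≈ 20.75772.

20.75772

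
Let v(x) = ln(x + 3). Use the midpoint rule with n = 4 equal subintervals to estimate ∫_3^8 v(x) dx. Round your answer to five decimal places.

Δx = (8 − 3)/4 = 1.25.
Midpoints: 3.625, 4.875, 6.125, 7.375.
v(3.625) ≈ 1.89085, v(4.875) ≈ 2.06369, v(6.125) ≈ 2.21102, v(7.375) ≈ 2.33940.
Sum = Δx · [v(3.625) + v(4.875) + v(6.125) + v(7.375)].
Sum ≈ 10.63120.

10.63120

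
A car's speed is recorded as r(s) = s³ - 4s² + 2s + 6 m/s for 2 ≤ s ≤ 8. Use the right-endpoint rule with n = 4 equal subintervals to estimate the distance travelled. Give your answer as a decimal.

Δs = (8 − 2)/4 = 1.5.
Right endpoints: 3.5, 5, 6.5, 8.
r(3.5) = 6.875, r(5) = 41, r(6.5) = 124.625, r(8) = 278.
Sum = Δs · [r(3.5) + r(5) + r(6.5) + r(8)].
Sum = 675.75.

675.75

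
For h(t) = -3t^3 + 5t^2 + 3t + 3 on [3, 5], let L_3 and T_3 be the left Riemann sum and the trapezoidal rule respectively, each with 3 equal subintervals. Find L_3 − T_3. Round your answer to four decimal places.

69.3333

L_3 ≈ -149.925926.
T_3 ≈ -219.259259.
L_3 − T_3 ≈ 69.3333.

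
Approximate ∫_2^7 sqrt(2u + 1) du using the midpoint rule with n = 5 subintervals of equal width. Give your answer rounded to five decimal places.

15.64595

Δu = (7 − 2)/5 = 1.
Midpoints: 2.5, 3.5, 4.5, 5.5, 6.5.
f(2.5) ≈ 2.44949, f(3.5) ≈ 2.82843, f(4.5) ≈ 3.16228, f(5.5) ≈ 3.46410, f(6.5) ≈ 3.74166.
Sum = Δu · [f(2.5) + f(3.5) + f(4.5) + f(5.5) + f(6.5)].
Sum ≈ 15.64595.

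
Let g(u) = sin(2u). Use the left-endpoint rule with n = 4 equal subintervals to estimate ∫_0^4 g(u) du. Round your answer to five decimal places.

Δu = (4 − 0)/4 = 1.
Left endpoints: 0, 1, 2, 3.
g(0) ≈ 0.00000, g(1) ≈ 0.90930, g(2) ≈ -0.75680, g(3) ≈ -0.27942.
Sum = Δu · [g(0) + g(1) + g(2) + g(3)].
Sum ≈ -0.12692.

-0.12692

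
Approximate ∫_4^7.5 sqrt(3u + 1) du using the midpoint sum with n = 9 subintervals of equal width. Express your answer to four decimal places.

14.9003

Δu = (7.5 − 4)/9 = 7/18.
Midpoints: 151/36, 55/12, 179/36, 193/36, 5.75, 221/36, 235/36, 83/12, 263/36.
f(151/36) ≈ 3.6856, f(55/12) ≈ 3.8406, f(179/36) ≈ 3.9896, f(193/36) ≈ 4.1332, f(5.75) ≈ 4.2720, f(221/36) ≈ 4.4064, f(235/36) ≈ 4.5369, f(83/12) ≈ 4.6637, f(263/36) ≈ 4.7871.
Sum = Δu · [f(151/36) + f(55/12) + f(179/36) + ...].
Sum ≈ 14.9003.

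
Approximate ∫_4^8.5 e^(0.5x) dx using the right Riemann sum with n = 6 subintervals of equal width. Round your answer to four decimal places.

150.4178

Δx = (8.5 − 4)/6 = 0.75.
Right endpoints: 4.75, 5.5, 6.25, 7, 7.75, 8.5.
f(4.75) ≈ 10.7510, f(5.5) ≈ 15.6426, f(6.25) ≈ 22.7599, f(7) ≈ 33.1155, f(7.75) ≈ 48.1827, f(8.5) ≈ 70.1054.
Sum = Δx · [f(4.75) + f(5.5) + f(6.25) + ...].
Sum ≈ 150.4178.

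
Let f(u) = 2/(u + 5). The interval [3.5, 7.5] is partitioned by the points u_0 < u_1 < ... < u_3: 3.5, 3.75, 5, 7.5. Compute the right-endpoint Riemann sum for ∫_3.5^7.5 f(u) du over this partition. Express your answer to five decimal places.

0.70714

Subinterval widths: 0.25, 1.25, 2.5.
Right endpoints: 3.75, 5, 7.5.
f(3.75) = 8/35, f(5) = 0.2, f(7.5) = 0.16.
Sum = Σ Δu_i · f(u_i).
Sum ≈ 0.70714.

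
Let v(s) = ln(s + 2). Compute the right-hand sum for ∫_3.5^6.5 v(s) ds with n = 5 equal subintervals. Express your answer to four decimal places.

Δs = (6.5 − 3.5)/5 = 0.6.
Right endpoints: 4.1, 4.7, 5.3, 5.9, 6.5.
v(4.1) ≈ 1.8083, v(4.7) ≈ 1.9021, v(5.3) ≈ 1.9879, v(5.9) ≈ 2.0669, v(6.5) ≈ 2.1401.
Sum = Δs · [v(4.1) + v(4.7) + v(5.3) + v(5.9) + v(6.5)].
Sum ≈ 5.9431.

5.9431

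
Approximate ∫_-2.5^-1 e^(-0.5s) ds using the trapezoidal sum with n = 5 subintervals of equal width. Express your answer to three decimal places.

3.690

Δs = (-1 − (-2.5))/5 = 0.3.
f(-2.5) ≈ 3.490, f(-2.2) ≈ 3.004, f(-1.9) ≈ 2.586, f(-1.6) ≈ 2.226, f(-1.3) ≈ 1.916, f(-1) ≈ 1.649.
T_5 = (Δs/2)·[f(s_0) + 2f(s_1) + ... + 2f(s_{4}) + f(s_5)].
Sum ≈ 3.690.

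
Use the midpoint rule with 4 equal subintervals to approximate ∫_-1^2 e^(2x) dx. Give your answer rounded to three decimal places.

Δx = (2 − (-1))/4 = 0.75.
Midpoints: -0.625, 0.125, 0.875, 1.625.
f(-0.625) ≈ 0.287, f(0.125) ≈ 1.284, f(0.875) ≈ 5.755, f(1.625) ≈ 25.790.
Sum = Δx · [f(-0.625) + f(0.125) + f(0.875) + f(1.625)].
Sum ≈ 24.837.

24.837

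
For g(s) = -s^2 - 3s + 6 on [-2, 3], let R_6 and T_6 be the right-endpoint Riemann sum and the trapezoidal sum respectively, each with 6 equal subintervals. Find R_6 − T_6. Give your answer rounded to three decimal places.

R_6 ≈ 1.92130.
T_6 ≈ 10.25463.
R_6 − T_6 ≈ -8.333.

-8.333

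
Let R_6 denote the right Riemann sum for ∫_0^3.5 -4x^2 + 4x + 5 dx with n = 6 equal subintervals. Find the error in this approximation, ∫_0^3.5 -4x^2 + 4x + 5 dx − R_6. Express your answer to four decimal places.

11.0023

Exact integral: ∫_0^3.5 f(x) dx ≈ -15.166667.
R_6 ≈ -26.168981.
Error ≈ -15.166667 − (-26.168981) ≈ 11.0023.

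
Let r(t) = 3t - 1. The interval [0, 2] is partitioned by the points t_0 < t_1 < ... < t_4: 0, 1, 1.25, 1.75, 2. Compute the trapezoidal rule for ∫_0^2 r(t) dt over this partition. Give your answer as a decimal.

Subinterval widths: 1, 0.25, 0.5, 0.25.
r(0) = -1, r(1) = 2, r(1.25) = 2.75, r(1.75) = 4.25, r(2) = 5.
On each subinterval the trapezoid contributes (Δt_i/2)·[r(t_{i-1}) + r(t_i)].
Sum = 4.

4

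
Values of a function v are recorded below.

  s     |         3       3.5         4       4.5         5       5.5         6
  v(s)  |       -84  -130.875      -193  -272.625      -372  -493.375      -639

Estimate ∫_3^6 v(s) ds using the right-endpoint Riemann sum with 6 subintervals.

-1050.4375

Δs = 0.5.
Sum = 0.5·[(-130.875) + (-193) + (-272.625) + (-372) + (-493.375) + (-639)] = -1050.4375.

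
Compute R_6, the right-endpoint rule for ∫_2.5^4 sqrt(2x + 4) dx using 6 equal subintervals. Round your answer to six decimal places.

Δx = (4 − 2.5)/6 = 0.25.
Right endpoints: 2.75, 3, 3.25, 3.5, 3.75, 4.
f(2.75) ≈ 3.082207, f(3) ≈ 3.162278, f(3.25) ≈ 3.240370, f(3.5) ≈ 3.316625, f(3.75) ≈ 3.391165, f(4) ≈ 3.464102.
Sum = Δx · [f(2.75) + f(3) + f(3.25) + ...].
Sum ≈ 4.914187.

4.914187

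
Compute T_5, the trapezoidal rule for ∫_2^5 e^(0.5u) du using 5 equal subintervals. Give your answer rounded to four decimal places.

Δu = (5 − 2)/5 = 0.6.
f(2) ≈ 2.7183, f(2.6) ≈ 3.6693, f(3.2) ≈ 4.9530, f(3.8) ≈ 6.6859, f(4.4) ≈ 9.0250, f(5) ≈ 12.1825.
T_5 = (Δu/2)·[f(u_0) + 2f(u_1) + ... + 2f(u_{4}) + f(u_5)].
Sum ≈ 19.0702.

19.0702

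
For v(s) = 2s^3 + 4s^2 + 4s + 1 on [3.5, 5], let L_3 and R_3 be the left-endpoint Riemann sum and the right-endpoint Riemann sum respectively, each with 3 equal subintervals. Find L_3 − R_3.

L_3 = 320.5.
R_3 = 431.125.
L_3 − R_3 = -110.625.

-110.625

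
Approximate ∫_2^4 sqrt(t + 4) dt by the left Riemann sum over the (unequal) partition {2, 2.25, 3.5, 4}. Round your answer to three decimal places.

Subinterval widths: 0.25, 1.25, 0.5.
Left endpoints: 2, 2.25, 3.5.
f(2) ≈ 2.449, f(2.25) ≈ 2.500, f(3.5) ≈ 2.739.
Sum = Σ Δt_i · f(t_i).
Sum ≈ 5.107.

5.107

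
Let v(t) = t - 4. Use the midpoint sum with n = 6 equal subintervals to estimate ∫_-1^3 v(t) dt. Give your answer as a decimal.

Δt = (3 − (-1))/6 = 2/3.
Midpoints: -2/3, 0, 2/3, 4/3, 2, 8/3.
v(-2/3) = -14/3, v(0) = -4, v(2/3) = -10/3, v(4/3) = -8/3, v(2) = -2, v(8/3) = -4/3.
Sum = Δt · [v(-2/3) + v(0) + v(2/3) + ...].
Sum = -12.

-12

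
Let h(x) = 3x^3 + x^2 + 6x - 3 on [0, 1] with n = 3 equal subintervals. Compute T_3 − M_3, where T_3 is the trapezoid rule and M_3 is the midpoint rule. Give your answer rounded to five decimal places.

T_3 ≈ 1.1851852.
M_3 ≈ 1.0324074.
T_3 − M_3 ≈ 0.15278.

0.15278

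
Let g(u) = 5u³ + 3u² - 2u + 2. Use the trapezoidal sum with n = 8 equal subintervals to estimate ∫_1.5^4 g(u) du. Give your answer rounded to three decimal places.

Δu = (4 − 1.5)/8 = 0.3125.
g(1.5) = 22.625, g(1.8125) = 155657/4096, g(2.125) = 30349/512, g(2.4375) = 357827/4096, g(2.75) = 123.171875, g(3.0625) = 686597/4096, g(3.375) = 113479/512, g(3.6875) = 1171967/4096, g(4) = 362.
T_8 = (Δu/2)·[g(u_0) + 2g(u_1) + ... + 2g(u_{7}) + g(u_8)].
Sum ≈ 367.347.

367.347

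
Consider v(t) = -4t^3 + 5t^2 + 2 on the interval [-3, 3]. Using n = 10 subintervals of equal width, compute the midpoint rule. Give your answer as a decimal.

101.1

Δt = (3 − (-3))/10 = 0.6.
Midpoints: -2.7, -2.1, -1.5, -0.9, -0.3, 0.3, 0.9, 1.5, 2.1, 2.7.
v(-2.7) = 117.182, v(-2.1) = 61.094, v(-1.5) = 26.75, v(-0.9) = 8.966, v(-0.3) = 2.558, v(0.3) = 2.342, v(0.9) = 3.134, v(1.5) = -0.25, v(2.1) = -12.994, v(2.7) = -40.282.
Sum = Δt · [v(-2.7) + v(-2.1) + v(-1.5) + ...].
Sum = 101.1.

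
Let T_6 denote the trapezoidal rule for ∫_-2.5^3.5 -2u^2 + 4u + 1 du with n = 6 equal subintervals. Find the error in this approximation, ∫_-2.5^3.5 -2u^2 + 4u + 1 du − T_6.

2

Exact integral: ∫_-2.5^3.5 f(u) du = -21.
T_6 = -23.
Error = -21 − (-23) = 2.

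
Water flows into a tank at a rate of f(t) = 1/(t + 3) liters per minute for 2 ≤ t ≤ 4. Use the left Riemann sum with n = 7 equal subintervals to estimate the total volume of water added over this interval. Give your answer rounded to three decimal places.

Δt = (4 − 2)/7 = 2/7.
Left endpoints: 2, 16/7, 18/7, 20/7, 22/7, 24/7, 26/7.
f(2) = 0.2, f(16/7) = 7/37, f(18/7) = 7/39, f(20/7) = 7/41, f(22/7) = 7/43, f(24/7) = 7/45, f(26/7) = 7/47.
Sum = Δt · [f(2) + f(16/7) + f(18/7) + ...].
Sum ≈ 0.345.

0.345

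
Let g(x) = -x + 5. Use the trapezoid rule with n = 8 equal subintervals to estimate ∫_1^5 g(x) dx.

8

Δx = (5 − 1)/8 = 0.5.
g(1) = 4, g(1.5) = 3.5, g(2) = 3, g(2.5) = 2.5, g(3) = 2, g(3.5) = 1.5, g(4) = 1, g(4.5) = 0.5, g(5) = 0.
T_8 = (Δx/2)·[g(x_0) + 2g(x_1) + ... + 2g(x_{7}) + g(x_8)].
Sum = 8.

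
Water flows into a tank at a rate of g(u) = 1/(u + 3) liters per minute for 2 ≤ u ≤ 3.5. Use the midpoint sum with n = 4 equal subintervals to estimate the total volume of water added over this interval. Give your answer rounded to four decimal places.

0.2623

Δu = (3.5 − 2)/4 = 0.375.
Midpoints: 2.1875, 2.5625, 2.9375, 3.3125.
g(2.1875) = 16/83, g(2.5625) = 16/89, g(2.9375) = 16/95, g(3.3125) = 16/101.
Sum = Δu · [g(2.1875) + g(2.5625) + g(2.9375) + g(3.3125)].
Sum ≈ 0.2623.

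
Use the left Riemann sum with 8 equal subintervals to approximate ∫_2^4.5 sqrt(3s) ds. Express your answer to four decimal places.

7.5637

Δs = (4.5 − 2)/8 = 0.3125.
Left endpoints: 2, 2.3125, 2.625, 2.9375, 3.25, 3.5625, 3.875, 4.1875.
f(2) ≈ 2.4495, f(2.3125) ≈ 2.6339, f(2.625) ≈ 2.8062, f(2.9375) ≈ 2.9686, f(3.25) ≈ 3.1225, f(3.5625) ≈ 3.2692, f(3.875) ≈ 3.4095, f(4.1875) ≈ 3.5444.
Sum = Δs · [f(2) + f(2.3125) + f(2.625) + ...].
Sum ≈ 7.5637.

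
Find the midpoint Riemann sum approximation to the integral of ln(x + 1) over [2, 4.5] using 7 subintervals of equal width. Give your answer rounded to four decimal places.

Δx = (4.5 − 2)/7 = 5/14.
Midpoints: 61/28, 71/28, 81/28, 3.25, 101/28, 111/28, 121/28.
f(61/28) ≈ 1.1564, f(71/28) ≈ 1.2629, f(81/28) ≈ 1.3591, f(3.25) ≈ 1.4469, f(101/28) ≈ 1.5276, f(111/28) ≈ 1.6023, f(121/28) ≈ 1.6717.
Sum = Δx · [f(61/28) + f(71/28) + f(81/28) + ...].
Sum ≈ 3.5811.

3.5811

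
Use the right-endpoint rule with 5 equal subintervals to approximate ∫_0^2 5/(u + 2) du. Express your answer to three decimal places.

Δu = (2 − 0)/5 = 0.4.
Right endpoints: 0.4, 0.8, 1.2, 1.6, 2.
f(0.4) = 25/12, f(0.8) = 25/14, f(1.2) = 1.5625, f(1.6) = 25/18, f(2) = 1.25.
Sum = Δu · [f(0.4) + f(0.8) + f(1.2) + f(1.6) + f(2)].
Sum ≈ 3.228.

3.228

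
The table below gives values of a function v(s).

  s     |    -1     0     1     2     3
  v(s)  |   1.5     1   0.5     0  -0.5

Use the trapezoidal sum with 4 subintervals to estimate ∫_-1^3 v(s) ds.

Δs = 1.
T_4 = (1/2)·[1.5 + 2·1 + 2·0.5 + 2·0 + (-0.5)] = 2.

2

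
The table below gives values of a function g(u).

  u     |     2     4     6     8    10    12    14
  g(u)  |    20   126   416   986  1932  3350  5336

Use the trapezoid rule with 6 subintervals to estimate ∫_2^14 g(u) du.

Δu = 2.
T_6 = (2/2)·[20 + 2·126 + 2·416 + 2·986 + 2·1932 + 2·3350 + 5336] = 18976.

18976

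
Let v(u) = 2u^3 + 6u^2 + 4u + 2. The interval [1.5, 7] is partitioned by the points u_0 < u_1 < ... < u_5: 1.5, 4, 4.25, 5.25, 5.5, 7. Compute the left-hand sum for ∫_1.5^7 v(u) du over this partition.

1338.8515625

Subinterval widths: 2.5, 0.25, 1, 0.25, 1.5.
Left endpoints: 1.5, 4, 4.25, 5.25, 5.5.
v(1.5) = 28.25, v(4) = 242, v(4.25) = 280.90625, v(5.25) = 477.78125, v(5.5) = 538.25.
Sum = Σ Δu_i · v(u_i).
Sum = 1338.8515625.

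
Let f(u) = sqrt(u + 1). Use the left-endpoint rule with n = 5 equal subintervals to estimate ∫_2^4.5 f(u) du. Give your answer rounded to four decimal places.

Δu = (4.5 − 2)/5 = 0.5.
Left endpoints: 2, 2.5, 3, 3.5, 4.
f(2) ≈ 1.7321, f(2.5) ≈ 1.8708, f(3) ≈ 2.0000, f(3.5) ≈ 2.1213, f(4) ≈ 2.2361.
Sum = Δu · [f(2) + f(2.5) + f(3) + f(3.5) + f(4)].
Sum ≈ 4.9801.

4.9801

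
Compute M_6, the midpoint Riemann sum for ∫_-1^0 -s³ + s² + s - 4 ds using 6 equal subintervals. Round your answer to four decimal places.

Δs = (0 − (-1))/6 = 1/6.
Midpoints: -11/12, -0.75, -7/12, -5/12, -0.25, -1/12.
f(-11/12) = -5713/1728, f(-0.75) = -3.765625, f(-7/12) = -6989/1728, f(-5/12) = -7207/1728, f(-0.25) = -4.171875, f(-1/12) = -7043/1728.
Sum = Δs · [f(-11/12) + f(-0.75) + f(-7/12) + ...].
Sum ≈ -3.9225.

-3.9225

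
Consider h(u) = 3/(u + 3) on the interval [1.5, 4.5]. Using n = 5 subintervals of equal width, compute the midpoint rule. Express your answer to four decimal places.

1.5311

Δu = (4.5 − 1.5)/5 = 0.6.
Midpoints: 1.8, 2.4, 3, 3.6, 4.2.
h(1.8) = 0.625, h(2.4) = 5/9, h(3) = 0.5, h(3.6) = 5/11, h(4.2) = 5/12.
Sum = Δu · [h(1.8) + h(2.4) + h(3) + h(3.6) + h(4.2)].
Sum ≈ 1.5311.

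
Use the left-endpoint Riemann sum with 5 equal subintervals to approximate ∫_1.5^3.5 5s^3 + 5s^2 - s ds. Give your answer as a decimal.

Δs = (3.5 − 1.5)/5 = 0.4.
Left endpoints: 1.5, 1.9, 2.3, 2.7, 3.1.
f(1.5) = 26.625, f(1.9) = 50.445, f(2.3) = 84.985, f(2.7) = 132.165, f(3.1) = 193.905.
Sum = Δs · [f(1.5) + f(1.9) + f(2.3) + f(2.7) + f(3.1)].
Sum = 195.25.

195.25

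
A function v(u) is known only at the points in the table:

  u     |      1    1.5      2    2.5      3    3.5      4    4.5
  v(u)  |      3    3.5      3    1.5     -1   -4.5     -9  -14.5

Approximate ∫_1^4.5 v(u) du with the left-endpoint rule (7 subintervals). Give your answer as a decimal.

Δu = 0.5.
Sum = 0.5·[3 + 3.5 + 3 + 1.5 + (-1) + (-4.5) + (-9)] = -1.75.

-1.75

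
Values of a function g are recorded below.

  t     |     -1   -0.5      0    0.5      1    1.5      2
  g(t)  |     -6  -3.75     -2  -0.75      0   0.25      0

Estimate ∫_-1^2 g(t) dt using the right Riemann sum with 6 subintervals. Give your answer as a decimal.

Δt = 0.5.
Sum = 0.5·[(-3.75) + (-2) + (-0.75) + 0 + 0.25 + 0] = -3.125.

-3.125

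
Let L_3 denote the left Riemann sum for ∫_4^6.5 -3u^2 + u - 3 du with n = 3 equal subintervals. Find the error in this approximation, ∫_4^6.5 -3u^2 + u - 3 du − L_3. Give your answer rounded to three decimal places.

Exact integral: ∫_4^6.5 f(u) du = -205.
L_3 ≈ -174.09722.
Error ≈ -205 − (-174.09722) ≈ -30.903.

-30.903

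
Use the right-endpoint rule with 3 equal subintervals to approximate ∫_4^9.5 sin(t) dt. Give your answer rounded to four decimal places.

0.8663

Δt = (9.5 − 4)/3 = 11/6.
Right endpoints: 35/6, 23/3, 9.5.
f(35/6) ≈ -0.4348, f(23/3) ≈ 0.9825, f(9.5) ≈ -0.0752.
Sum = Δt · [f(35/6) + f(23/3) + f(9.5)].
Sum ≈ 0.8663.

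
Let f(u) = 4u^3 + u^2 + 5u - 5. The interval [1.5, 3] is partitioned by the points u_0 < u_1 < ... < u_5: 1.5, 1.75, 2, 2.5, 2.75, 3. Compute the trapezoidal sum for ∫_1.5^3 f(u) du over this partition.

94.0625

Subinterval widths: 0.25, 0.25, 0.5, 0.25, 0.25.
f(1.5) = 18.25, f(1.75) = 28.25, f(2) = 41, f(2.5) = 76.25, f(2.75) = 99.5, f(3) = 127.
On each subinterval the trapezoid contributes (Δu_i/2)·[f(u_{i-1}) + f(u_i)].
Sum = 94.0625.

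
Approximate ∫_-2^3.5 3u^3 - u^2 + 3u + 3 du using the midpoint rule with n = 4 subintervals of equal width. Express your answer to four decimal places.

Δu = (3.5 − (-2))/4 = 1.375.
Midpoints: -1.3125, 0.0625, 1.4375, 2.8125.
f(-1.3125) = -38679/4096, f(0.0625) = 13043/4096, f(1.4375) = 57989/4096, f(2.8125) = 287823/4096.
Sum = Δu · [f(-1.3125) + f(0.0625) + f(1.4375) + f(2.8125)].
Sum ≈ 107.4810.

107.4810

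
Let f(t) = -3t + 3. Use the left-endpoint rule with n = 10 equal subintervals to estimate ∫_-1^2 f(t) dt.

5.85

Δt = (2 − (-1))/10 = 0.3.
Left endpoints: -1, -0.7, -0.4, -0.1, 0.2, 0.5, 0.8, 1.1, 1.4, 1.7.
f(-1) = 6, f(-0.7) = 5.1, f(-0.4) = 4.2, f(-0.1) = 3.3, f(0.2) = 2.4, f(0.5) = 1.5, f(0.8) = 0.6, f(1.1) = -0.3, f(1.4) = -1.2, f(1.7) = -2.1.
Sum = Δt · [f(-1) + f(-0.7) + f(-0.4) + ...].
Sum = 5.85.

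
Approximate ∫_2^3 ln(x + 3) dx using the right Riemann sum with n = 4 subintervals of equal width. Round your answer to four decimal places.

1.7260

Δx = (3 − 2)/4 = 0.25.
Right endpoints: 2.25, 2.5, 2.75, 3.
f(2.25) ≈ 1.6582, f(2.5) ≈ 1.7047, f(2.75) ≈ 1.7492, f(3) ≈ 1.7918.
Sum = Δx · [f(2.25) + f(2.5) + f(2.75) + f(3)].
Sum ≈ 1.7260.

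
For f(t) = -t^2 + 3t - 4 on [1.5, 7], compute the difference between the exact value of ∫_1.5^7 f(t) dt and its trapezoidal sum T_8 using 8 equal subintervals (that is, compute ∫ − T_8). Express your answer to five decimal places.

0.43327

Exact integral: ∫_1.5^7 f(t) dt ≈ -65.0833333.
T_8 ≈ -65.5166016.
Error ≈ -65.0833333 − (-65.5166016) ≈ 0.43327.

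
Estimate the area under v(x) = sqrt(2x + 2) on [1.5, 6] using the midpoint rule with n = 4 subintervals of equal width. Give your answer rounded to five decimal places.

13.74369

Δx = (6 − 1.5)/4 = 1.125.
Midpoints: 2.0625, 3.1875, 4.3125, 5.4375.
v(2.0625) ≈ 2.47487, v(3.1875) ≈ 2.89396, v(4.3125) ≈ 3.25960, v(5.4375) ≈ 3.58818.
Sum = Δx · [v(2.0625) + v(3.1875) + v(4.3125) + v(5.4375)].
Sum ≈ 13.74369.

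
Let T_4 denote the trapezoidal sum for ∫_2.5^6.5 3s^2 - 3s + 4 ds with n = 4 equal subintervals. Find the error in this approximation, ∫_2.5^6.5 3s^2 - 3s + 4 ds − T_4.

-2

Exact integral: ∫_2.5^6.5 f(s) ds = 221.
T_4 = 223.
Error = 221 − 223 = -2.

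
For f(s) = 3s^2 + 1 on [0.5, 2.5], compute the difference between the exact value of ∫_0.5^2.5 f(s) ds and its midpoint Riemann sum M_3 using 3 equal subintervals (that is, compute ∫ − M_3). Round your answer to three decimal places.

0.222

Exact integral: ∫_0.5^2.5 f(s) ds = 17.5.
M_3 ≈ 17.27778.
Error ≈ 17.5 − 17.27778 ≈ 0.222.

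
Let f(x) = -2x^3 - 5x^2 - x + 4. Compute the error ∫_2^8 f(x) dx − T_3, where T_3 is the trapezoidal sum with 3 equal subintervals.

140

Exact integral: ∫_2^8 f(x) dx = -2886.
T_3 = -3026.
Error = -2886 − (-3026) = 140.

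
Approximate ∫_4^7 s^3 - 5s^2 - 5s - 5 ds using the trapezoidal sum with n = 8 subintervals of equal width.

Δs = (7 − 4)/8 = 0.375.
f(4) = -41, f(4.375) = -19885/512, f(4.75) = -34.390625, f(5.125) = -13999/512, f(5.5) = -17.375, f(5.875) = -2137/512, f(6.25) = 12.578125, f(6.625) = 16997/512, f(7) = 58.
T_8 = (Δs/2)·[f(s_0) + 2f(s_1) + ... + 2f(s_{7}) + f(s_8)].
Sum = -25.44140625.

-25.44140625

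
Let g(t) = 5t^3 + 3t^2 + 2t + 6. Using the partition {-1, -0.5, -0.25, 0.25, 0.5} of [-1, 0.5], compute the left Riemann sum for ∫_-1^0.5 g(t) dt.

Subinterval widths: 0.5, 0.25, 0.5, 0.25.
Left endpoints: -1, -0.5, -0.25, 0.25.
g(-1) = 2, g(-0.5) = 5.125, g(-0.25) = 5.609375, g(0.25) = 6.765625.
Sum = Σ Δt_i · g(t_i).
Sum = 6.77734375.

6.77734375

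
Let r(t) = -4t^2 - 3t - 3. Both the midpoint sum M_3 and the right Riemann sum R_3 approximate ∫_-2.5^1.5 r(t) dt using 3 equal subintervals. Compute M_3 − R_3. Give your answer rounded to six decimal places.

M_3 ≈ -28.96296296.
R_3 ≈ -33.40740741.
M_3 − R_3 ≈ 4.444444.

4.444444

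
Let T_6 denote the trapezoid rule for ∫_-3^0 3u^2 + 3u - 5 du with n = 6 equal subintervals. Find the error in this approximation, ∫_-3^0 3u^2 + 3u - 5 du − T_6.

Exact integral: ∫_-3^0 f(u) du = -1.5.
T_6 = -1.125.
Error = -1.5 − (-1.125) = -0.375.

-0.375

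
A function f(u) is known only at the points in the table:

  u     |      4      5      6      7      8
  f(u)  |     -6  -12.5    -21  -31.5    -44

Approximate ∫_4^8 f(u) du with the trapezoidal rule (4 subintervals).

Δu = 1.
T_4 = (1/2)·[(-6) + 2·(-12.5) + 2·(-21) + 2·(-31.5) + (-44)] = -90.

-90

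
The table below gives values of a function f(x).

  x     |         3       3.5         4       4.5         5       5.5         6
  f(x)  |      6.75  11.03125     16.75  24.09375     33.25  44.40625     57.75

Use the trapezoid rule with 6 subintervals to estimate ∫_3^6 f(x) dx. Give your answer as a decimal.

80.890625

Δx = 0.5.
T_6 = (0.5/2)·[6.75 + 2·11.03125 + 2·16.75 + 2·24.09375 + 2·33.25 + 2·44.40625 + 57.75] = 80.890625.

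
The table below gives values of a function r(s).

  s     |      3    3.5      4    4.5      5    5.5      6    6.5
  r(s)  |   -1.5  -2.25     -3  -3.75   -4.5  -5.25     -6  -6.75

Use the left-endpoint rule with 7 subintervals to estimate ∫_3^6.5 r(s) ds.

-13.125

Δs = 0.5.
Sum = 0.5·[(-1.5) + (-2.25) + (-3) + (-3.75) + (-4.5) + (-5.25) + (-6)] = -13.125.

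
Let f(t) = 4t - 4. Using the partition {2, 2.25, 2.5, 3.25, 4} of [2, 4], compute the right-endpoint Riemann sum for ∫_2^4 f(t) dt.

Subinterval widths: 0.25, 0.25, 0.75, 0.75.
Right endpoints: 2.25, 2.5, 3.25, 4.
f(2.25) = 5, f(2.5) = 6, f(3.25) = 9, f(4) = 12.
Sum = Σ Δt_i · f(t_i).
Sum = 18.5.

18.5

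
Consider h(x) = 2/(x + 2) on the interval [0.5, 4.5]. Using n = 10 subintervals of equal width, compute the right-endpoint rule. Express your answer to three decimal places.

1.816

Δx = (4.5 − 0.5)/10 = 0.4.
Right endpoints: 0.9, 1.3, 1.7, 2.1, 2.5, 2.9, 3.3, 3.7, 4.1, 4.5.
h(0.9) = 20/29, h(1.3) = 20/33, h(1.7) = 20/37, h(2.1) = 20/41, h(2.5) = 4/9, h(2.9) = 20/49, h(3.3) = 20/53, h(3.7) = 20/57, h(4.1) = 20/61, h(4.5) = 4/13.
Sum = Δx · [h(0.9) + h(1.3) + h(1.7) + ...].
Sum ≈ 1.816.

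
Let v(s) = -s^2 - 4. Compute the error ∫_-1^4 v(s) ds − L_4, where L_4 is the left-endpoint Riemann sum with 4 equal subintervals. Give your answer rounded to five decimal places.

Exact integral: ∫_-1^4 v(s) ds ≈ -41.6666667.
L_4 = -33.59375.
Error ≈ -41.6666667 − (-33.59375) ≈ -8.07292.

-8.07292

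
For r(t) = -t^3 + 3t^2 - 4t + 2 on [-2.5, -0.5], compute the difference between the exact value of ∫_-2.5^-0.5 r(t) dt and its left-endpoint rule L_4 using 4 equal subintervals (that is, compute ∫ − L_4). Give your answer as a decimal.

Exact integral: ∫_-2.5^-0.5 r(t) dt = 41.25.
L_4 = 52.25.
Error = 41.25 − 52.25 = -11.

-11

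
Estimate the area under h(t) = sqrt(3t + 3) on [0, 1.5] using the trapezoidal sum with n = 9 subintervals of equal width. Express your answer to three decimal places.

Δt = (1.5 − 0)/9 = 1/6.
h(0) ≈ 1.732, h(1/6) ≈ 1.871, h(1/3) ≈ 2.000, h(0.5) ≈ 2.121, h(2/3) ≈ 2.236, h(5/6) ≈ 2.345, h(1) ≈ 2.449, h(7/6) ≈ 2.550, h(4/3) ≈ 2.646, h(1.5) ≈ 2.739.
T_9 = (Δt/2)·[h(t_0) + 2h(t_1) + ... + 2h(t_{8}) + h(t_9)].
Sum ≈ 3.409.

3.409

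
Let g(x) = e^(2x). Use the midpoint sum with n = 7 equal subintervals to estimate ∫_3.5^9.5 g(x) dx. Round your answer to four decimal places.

Δx = (9.5 − 3.5)/7 = 6/7.
Midpoints: 55/14, 67/14, 79/14, 6.5, 103/14, 115/14, 127/14.
g(55/14) ≈ 2584.1266, g(67/14) ≈ 14348.9001, g(79/14) ≈ 79675.2507, g(6.5) ≈ 442413.3920, g(103/14) ≈ 2456592.3261, g(115/14) ≈ 13640739.5562, g(127/14) ≈ 75743041.9627.
Sum = Δx · [g(55/14) + g(67/14) + g(79/14) + ...].
Sum ≈ 79182339.0123.

79182339.0123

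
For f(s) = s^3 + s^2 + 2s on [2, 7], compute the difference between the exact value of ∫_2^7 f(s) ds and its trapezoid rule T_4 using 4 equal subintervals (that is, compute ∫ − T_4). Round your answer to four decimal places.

-18.8802

Exact integral: ∫_2^7 f(s) ds ≈ 752.916667.
T_4 = 771.796875.
Error ≈ 752.916667 − 771.796875 ≈ -18.8802.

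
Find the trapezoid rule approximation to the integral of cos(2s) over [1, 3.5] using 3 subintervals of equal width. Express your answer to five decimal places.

-0.09550

Δs = (3.5 − 1)/3 = 5/6.
f(1) ≈ -0.41615, f(11/6) ≈ -0.86529, f(8/3) ≈ 0.58180, f(3.5) ≈ 0.75390.
T_3 = (Δs/2)·[f(s_0) + 2f(s_1) + 2f(s_2) + f(s_3)].
Sum ≈ -0.09550.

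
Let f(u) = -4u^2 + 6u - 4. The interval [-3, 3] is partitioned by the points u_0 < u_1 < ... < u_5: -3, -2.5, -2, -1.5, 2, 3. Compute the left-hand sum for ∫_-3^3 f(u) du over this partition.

Subinterval widths: 0.5, 0.5, 0.5, 3.5, 1.
Left endpoints: -3, -2.5, -2, -1.5, 2.
f(-3) = -58, f(-2.5) = -44, f(-2) = -32, f(-1.5) = -22, f(2) = -8.
Sum = Σ Δu_i · f(u_i).
Sum = -152.

-152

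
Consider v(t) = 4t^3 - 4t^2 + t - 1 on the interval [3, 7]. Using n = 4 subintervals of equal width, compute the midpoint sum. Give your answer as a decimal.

Δt = (7 − 3)/4 = 1.
Midpoints: 3.5, 4.5, 5.5, 6.5.
v(3.5) = 125, v(4.5) = 287, v(5.5) = 549, v(6.5) = 935.
Sum = Δt · [v(3.5) + v(4.5) + v(5.5) + v(6.5)].
Sum = 1896.

1896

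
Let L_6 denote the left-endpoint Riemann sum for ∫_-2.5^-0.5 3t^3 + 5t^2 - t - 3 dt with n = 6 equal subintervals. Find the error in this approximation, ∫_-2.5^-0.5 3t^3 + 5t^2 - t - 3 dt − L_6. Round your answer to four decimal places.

2.7315

Exact integral: ∫_-2.5^-0.5 f(t) dt ≈ -6.416667.
L_6 ≈ -9.148148.
Error ≈ -6.416667 − (-9.148148) ≈ 2.7315.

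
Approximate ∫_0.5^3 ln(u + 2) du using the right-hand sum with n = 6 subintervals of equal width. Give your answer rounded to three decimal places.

3.398

Δu = (3 − 0.5)/6 = 5/12.
Right endpoints: 11/12, 4/3, 1.75, 13/6, 31/12, 3.
f(11/12) ≈ 1.070, f(4/3) ≈ 1.204, f(1.75) ≈ 1.322, f(13/6) ≈ 1.427, f(31/12) ≈ 1.522, f(3) ≈ 1.609.
Sum = Δu · [f(11/12) + f(4/3) + f(1.75) + ...].
Sum ≈ 3.398.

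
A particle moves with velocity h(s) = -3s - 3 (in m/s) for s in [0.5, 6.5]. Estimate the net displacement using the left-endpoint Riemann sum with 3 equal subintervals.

Δs = (6.5 − 0.5)/3 = 2.
Left endpoints: 0.5, 2.5, 4.5.
h(0.5) = -4.5, h(2.5) = -10.5, h(4.5) = -16.5.
Sum = Δs · [h(0.5) + h(2.5) + h(4.5)].
Sum = -63.

-63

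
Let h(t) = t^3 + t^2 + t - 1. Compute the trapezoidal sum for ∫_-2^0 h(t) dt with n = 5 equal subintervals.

-5.44

Δt = (0 − (-2))/5 = 0.4.
h(-2) = -7, h(-1.6) = -4.136, h(-1.2) = -2.488, h(-0.8) = -1.672, h(-0.4) = -1.304, h(0) = -1.
T_5 = (Δt/2)·[h(t_0) + 2h(t_1) + ... + 2h(t_{4}) + h(t_5)].
Sum = -5.44.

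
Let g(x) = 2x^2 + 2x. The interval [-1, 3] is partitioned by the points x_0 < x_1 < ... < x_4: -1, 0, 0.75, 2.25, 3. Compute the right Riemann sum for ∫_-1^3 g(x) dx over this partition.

Subinterval widths: 1, 0.75, 1.5, 0.75.
Right endpoints: 0, 0.75, 2.25, 3.
g(0) = 0, g(0.75) = 2.625, g(2.25) = 14.625, g(3) = 24.
Sum = Σ Δx_i · g(x_i).
Sum = 41.90625.

41.90625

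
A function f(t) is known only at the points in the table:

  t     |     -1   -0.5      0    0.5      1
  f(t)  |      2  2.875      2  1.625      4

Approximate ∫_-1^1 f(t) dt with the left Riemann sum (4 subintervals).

4.25

Δt = 0.5.
Sum = 0.5·[2 + 2.875 + 2 + 1.625] = 4.25.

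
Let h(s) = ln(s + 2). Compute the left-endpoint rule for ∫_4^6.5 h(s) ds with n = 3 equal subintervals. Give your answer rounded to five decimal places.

4.79204

Δs = (6.5 − 4)/3 = 5/6.
Left endpoints: 4, 29/6, 17/3.
h(4) ≈ 1.79176, h(29/6) ≈ 1.92181, h(17/3) ≈ 2.03688.
Sum = Δs · [h(4) + h(29/6) + h(17/3)].
Sum ≈ 4.79204.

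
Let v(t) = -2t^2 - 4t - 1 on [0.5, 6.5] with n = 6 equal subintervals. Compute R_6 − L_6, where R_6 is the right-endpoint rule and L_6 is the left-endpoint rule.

-108

R_6 = -329.
L_6 = -221.
R_6 − L_6 = -108.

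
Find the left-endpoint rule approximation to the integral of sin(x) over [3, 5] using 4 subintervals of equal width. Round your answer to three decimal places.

Δx = (5 − 3)/4 = 0.5.
Left endpoints: 3, 3.5, 4, 4.5.
f(3) ≈ 0.141, f(3.5) ≈ -0.351, f(4) ≈ -0.757, f(4.5) ≈ -0.978.
Sum = Δx · [f(3) + f(3.5) + f(4) + f(4.5)].
Sum ≈ -0.972.

-0.972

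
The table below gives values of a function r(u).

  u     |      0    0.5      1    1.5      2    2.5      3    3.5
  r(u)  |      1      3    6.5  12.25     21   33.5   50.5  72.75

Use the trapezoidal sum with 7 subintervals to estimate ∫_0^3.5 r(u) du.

81.8125

Δu = 0.5.
T_7 = (0.5/2)·[1 + 2·3 + 2·6.5 + 2·12.25 + 2·21 + 2·33.5 + 2·50.5 + 72.75] = 81.8125.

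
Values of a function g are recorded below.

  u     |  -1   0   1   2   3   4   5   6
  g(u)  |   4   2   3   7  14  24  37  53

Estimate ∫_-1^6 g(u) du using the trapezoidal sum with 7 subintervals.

115.5

Δu = 1.
T_7 = (1/2)·[4 + 2·2 + 2·3 + 2·7 + 2·14 + 2·24 + 2·37 + 53] = 115.5.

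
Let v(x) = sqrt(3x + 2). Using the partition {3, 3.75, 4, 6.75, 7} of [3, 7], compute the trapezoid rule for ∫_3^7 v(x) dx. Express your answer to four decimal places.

Subinterval widths: 0.75, 0.25, 2.75, 0.25.
v(3) ≈ 3.3166, v(3.75) ≈ 3.6401, v(4) ≈ 3.7417, v(6.75) ≈ 4.7170, v(7) ≈ 4.7958.
On each subinterval the trapezoid contributes (Δx_i/2)·[v(x_{i-1}) + v(x_i)].
Sum ≈ 16.3512.

16.3512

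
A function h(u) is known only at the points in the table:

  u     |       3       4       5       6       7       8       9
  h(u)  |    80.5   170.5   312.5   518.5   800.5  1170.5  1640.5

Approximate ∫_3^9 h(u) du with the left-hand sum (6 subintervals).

Δu = 1.
Sum = 1·[80.5 + 170.5 + 312.5 + 518.5 + 800.5 + 1170.5] = 3053.

3053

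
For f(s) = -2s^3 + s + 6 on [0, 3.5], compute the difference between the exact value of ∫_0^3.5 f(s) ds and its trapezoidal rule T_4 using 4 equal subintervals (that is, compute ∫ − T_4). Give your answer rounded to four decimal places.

Exact integral: ∫_0^3.5 f(s) ds = -47.90625.
T_4 ≈ -52.595703.
Error ≈ -47.90625 − (-52.595703) ≈ 4.6895.

4.6895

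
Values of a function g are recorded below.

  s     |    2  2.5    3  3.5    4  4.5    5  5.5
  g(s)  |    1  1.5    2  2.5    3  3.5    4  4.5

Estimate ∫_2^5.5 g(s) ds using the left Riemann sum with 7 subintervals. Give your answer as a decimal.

8.75

Δs = 0.5.
Sum = 0.5·[1 + 1.5 + 2 + 2.5 + 3 + 3.5 + 4] = 8.75.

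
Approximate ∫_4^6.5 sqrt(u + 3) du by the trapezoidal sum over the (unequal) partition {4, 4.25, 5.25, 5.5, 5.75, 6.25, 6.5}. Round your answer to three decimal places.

7.173

Subinterval widths: 0.25, 1, 0.25, 0.25, 0.5, 0.25.
f(4) ≈ 2.646, f(4.25) ≈ 2.693, f(5.25) ≈ 2.872, f(5.5) ≈ 2.915, f(5.75) ≈ 2.958, f(6.25) ≈ 3.041, f(6.5) ≈ 3.082.
On each subinterval the trapezoid contributes (Δu_i/2)·[f(u_{i-1}) + f(u_i)].
Sum ≈ 7.173.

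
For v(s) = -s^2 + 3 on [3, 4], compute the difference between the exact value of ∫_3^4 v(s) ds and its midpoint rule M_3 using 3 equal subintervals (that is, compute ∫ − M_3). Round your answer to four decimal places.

Exact integral: ∫_3^4 v(s) ds ≈ -9.333333.
M_3 ≈ -9.324074.
Error ≈ -9.333333 − (-9.324074) ≈ -0.0093.

-0.0093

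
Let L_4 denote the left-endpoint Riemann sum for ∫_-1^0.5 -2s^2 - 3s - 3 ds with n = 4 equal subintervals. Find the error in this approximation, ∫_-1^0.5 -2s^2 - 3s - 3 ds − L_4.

-0.4921875

Exact integral: ∫_-1^0.5 f(s) ds = -4.125.
L_4 = -3.6328125.
Error = -4.125 − (-3.6328125) = -0.4921875.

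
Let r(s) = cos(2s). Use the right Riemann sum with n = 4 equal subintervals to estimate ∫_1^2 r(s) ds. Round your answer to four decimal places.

Δs = (2 − 1)/4 = 0.25.
Right endpoints: 1.25, 1.5, 1.75, 2.
r(1.25) ≈ -0.8011, r(1.5) ≈ -0.9900, r(1.75) ≈ -0.9365, r(2) ≈ -0.6536.
Sum = Δs · [r(1.25) + r(1.5) + r(1.75) + r(2)].
Sum ≈ -0.8453.

-0.8453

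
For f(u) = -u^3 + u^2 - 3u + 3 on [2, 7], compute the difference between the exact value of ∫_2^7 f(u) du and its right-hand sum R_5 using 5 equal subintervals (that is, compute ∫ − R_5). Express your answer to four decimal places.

162.9167

Exact integral: ∫_2^7 f(u) du ≈ -537.083333.
R_5 = -700.
Error ≈ -537.083333 − (-700) ≈ 162.9167.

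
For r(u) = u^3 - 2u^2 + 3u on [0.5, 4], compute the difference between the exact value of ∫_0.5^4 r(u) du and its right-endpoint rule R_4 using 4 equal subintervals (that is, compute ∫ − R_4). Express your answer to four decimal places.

Exact integral: ∫_0.5^4 r(u) du ≈ 45.026042.
R_4 ≈ 65.905273.
Error ≈ 45.026042 − 65.905273 ≈ -20.8792.

-20.8792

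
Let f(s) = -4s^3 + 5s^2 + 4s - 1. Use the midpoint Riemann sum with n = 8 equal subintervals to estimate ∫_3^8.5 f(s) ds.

Δs = (8.5 − 3)/8 = 0.6875.
Midpoints: 3.34375, 4.03125, 4.71875, 5.40625, 6.09375, 6.78125, 7.46875, 8.15625.
f(3.34375) = -665707/8192, f(4.03125) = -1357145/8192, f(4.71875) = -2384479/8192, f(5.40625) = -3811597/8192, f(6.09375) = -5702387/8192, f(6.78125) = -8120737/8192, f(7.46875) = -11130535/8192, f(8.15625) = -14795669/8192.
Sum = Δs · [f(3.34375) + f(4.03125) + f(4.71875) + ...].
Sum = -4025.65625.

-4025.65625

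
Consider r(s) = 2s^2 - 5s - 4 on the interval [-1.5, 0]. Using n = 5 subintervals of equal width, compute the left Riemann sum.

Δs = (0 − (-1.5))/5 = 0.3.
Left endpoints: -1.5, -1.2, -0.9, -0.6, -0.3.
r(-1.5) = 8, r(-1.2) = 4.88, r(-0.9) = 2.12, r(-0.6) = -0.28, r(-0.3) = -2.32.
Sum = Δs · [r(-1.5) + r(-1.2) + r(-0.9) + r(-0.6) + r(-0.3)].
Sum = 3.72.

3.72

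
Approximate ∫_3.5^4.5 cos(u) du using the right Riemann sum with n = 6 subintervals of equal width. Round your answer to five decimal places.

Δu = (4.5 − 3.5)/6 = 1/6.
Right endpoints: 11/3, 23/6, 4, 25/6, 13/3, 4.5.
f(11/3) ≈ -0.86529, f(23/6) ≈ -0.77014, f(4) ≈ -0.65364, f(25/6) ≈ -0.51904, f(13/3) ≈ -0.37004, f(4.5) ≈ -0.21080.
Sum = Δu · [f(11/3) + f(23/6) + f(4) + ...].
Sum ≈ -0.56482.

-0.56482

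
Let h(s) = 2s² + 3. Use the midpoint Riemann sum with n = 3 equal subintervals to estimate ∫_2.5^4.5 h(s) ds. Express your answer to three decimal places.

56.185

Δs = (4.5 − 2.5)/3 = 2/3.
Midpoints: 17/6, 3.5, 25/6.
h(17/6) = 343/18, h(3.5) = 27.5, h(25/6) = 679/18.
Sum = Δs · [h(17/6) + h(3.5) + h(25/6)].
Sum ≈ 56.185.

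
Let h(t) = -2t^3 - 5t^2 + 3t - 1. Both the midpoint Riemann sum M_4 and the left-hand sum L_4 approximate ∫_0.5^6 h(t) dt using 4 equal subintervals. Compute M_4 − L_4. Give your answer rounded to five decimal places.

M_4 ≈ -938.4052734.
L_4 ≈ -593.7207031.
M_4 − L_4 ≈ -344.68457.

-344.68457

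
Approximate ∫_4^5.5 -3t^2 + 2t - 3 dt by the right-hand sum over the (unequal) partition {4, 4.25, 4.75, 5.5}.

Subinterval widths: 0.25, 0.5, 0.75.
Right endpoints: 4.25, 4.75, 5.5.
f(4.25) = -48.6875, f(4.75) = -61.1875, f(5.5) = -82.75.
Sum = Σ Δt_i · f(t_i).
Sum = -104.828125.

-104.828125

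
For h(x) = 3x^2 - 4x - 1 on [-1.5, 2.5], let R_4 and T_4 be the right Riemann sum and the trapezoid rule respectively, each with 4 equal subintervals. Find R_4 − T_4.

-2

R_4 = 7.
T_4 = 9.
R_4 − T_4 = -2.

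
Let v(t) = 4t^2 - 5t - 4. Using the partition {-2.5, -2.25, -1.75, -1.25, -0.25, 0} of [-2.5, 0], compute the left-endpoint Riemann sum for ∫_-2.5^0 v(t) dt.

38.5

Subinterval widths: 0.25, 0.5, 0.5, 1, 0.25.
Left endpoints: -2.5, -2.25, -1.75, -1.25, -0.25.
v(-2.5) = 33.5, v(-2.25) = 27.5, v(-1.75) = 17, v(-1.25) = 8.5, v(-0.25) = -2.5.
Sum = Σ Δt_i · v(t_i).
Sum = 38.5.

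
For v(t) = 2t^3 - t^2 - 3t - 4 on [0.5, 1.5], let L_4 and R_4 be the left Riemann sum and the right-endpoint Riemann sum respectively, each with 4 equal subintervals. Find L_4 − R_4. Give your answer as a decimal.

L_4 = -5.71875.
R_4 = -5.34375.
L_4 − R_4 = -0.375.

-0.375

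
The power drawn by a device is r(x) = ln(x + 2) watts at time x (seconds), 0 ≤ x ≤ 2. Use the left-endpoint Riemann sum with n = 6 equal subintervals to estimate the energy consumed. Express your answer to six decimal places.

Δx = (2 − 0)/6 = 1/3.
Left endpoints: 0, 1/3, 2/3, 1, 4/3, 5/3.
r(0) ≈ 0.693147, r(1/3) ≈ 0.847298, r(2/3) ≈ 0.980829, r(1) ≈ 1.098612, r(4/3) ≈ 1.203973, r(5/3) ≈ 1.299283.
Sum = Δx · [r(0) + r(1/3) + r(2/3) + ...].
Sum ≈ 2.041047.

2.041047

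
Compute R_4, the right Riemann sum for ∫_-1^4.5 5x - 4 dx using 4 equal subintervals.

Δx = (4.5 − (-1))/4 = 1.375.
Right endpoints: 0.375, 1.75, 3.125, 4.5.
f(0.375) = -2.125, f(1.75) = 4.75, f(3.125) = 11.625, f(4.5) = 18.5.
Sum = Δx · [f(0.375) + f(1.75) + f(3.125) + f(4.5)].
Sum = 45.03125.

45.03125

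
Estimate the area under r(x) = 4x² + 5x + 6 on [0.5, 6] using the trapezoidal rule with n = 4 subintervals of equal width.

417.140625

Δx = (6 − 0.5)/4 = 1.375.
r(0.5) = 9.5, r(1.875) = 29.4375, r(3.25) = 64.5, r(4.625) = 114.6875, r(6) = 180.
T_4 = (Δx/2)·[r(x_0) + 2r(x_1) + 2r(x_2) + 2r(x_3) + r(x_4)].
Sum = 417.140625.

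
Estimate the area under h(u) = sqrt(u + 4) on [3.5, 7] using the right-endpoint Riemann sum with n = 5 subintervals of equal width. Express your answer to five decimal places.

10.82986

Δu = (7 − 3.5)/5 = 0.7.
Right endpoints: 4.2, 4.9, 5.6, 6.3, 7.
h(4.2) ≈ 2.86356, h(4.9) ≈ 2.98329, h(5.6) ≈ 3.09839, h(6.3) ≈ 3.20936, h(7) ≈ 3.31662.
Sum = Δu · [h(4.2) + h(4.9) + h(5.6) + h(6.3) + h(7)].
Sum ≈ 10.82986.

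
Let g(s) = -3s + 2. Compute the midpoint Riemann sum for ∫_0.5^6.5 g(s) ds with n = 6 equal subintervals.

-51

Δs = (6.5 − 0.5)/6 = 1.
Midpoints: 1, 2, 3, 4, 5, 6.
g(1) = -1, g(2) = -4, g(3) = -7, g(4) = -10, g(5) = -13, g(6) = -16.
Sum = Δs · [g(1) + g(2) + g(3) + ...].
Sum = -51.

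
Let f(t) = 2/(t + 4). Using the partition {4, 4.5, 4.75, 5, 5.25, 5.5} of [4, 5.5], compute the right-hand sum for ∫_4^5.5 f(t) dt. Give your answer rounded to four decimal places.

0.3370

Subinterval widths: 0.5, 0.25, 0.25, 0.25, 0.25.
Right endpoints: 4.5, 4.75, 5, 5.25, 5.5.
f(4.5) = 4/17, f(4.75) = 8/35, f(5) = 2/9, f(5.25) = 8/37, f(5.5) = 4/19.
Sum = Σ Δt_i · f(t_i).
Sum ≈ 0.3370.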